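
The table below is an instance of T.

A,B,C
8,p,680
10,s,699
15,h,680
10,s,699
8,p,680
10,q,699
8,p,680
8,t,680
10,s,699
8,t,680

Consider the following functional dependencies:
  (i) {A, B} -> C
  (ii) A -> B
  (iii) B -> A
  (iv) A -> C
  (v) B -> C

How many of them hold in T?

4

(i) {A, B} -> C: every LHS value maps to a single RHS value — holds.
(ii) A -> B: A=8: 5 rows → B takes values {p, t} — violation; A=10: 4 rows → B takes values {s, q} — violation — fails.
(iii) B -> A: every LHS value maps to a single RHS value — holds.
(iv) A -> C: every LHS value maps to a single RHS value — holds.
(v) B -> C: every LHS value maps to a single RHS value — holds.
4 of the 5 dependencies hold.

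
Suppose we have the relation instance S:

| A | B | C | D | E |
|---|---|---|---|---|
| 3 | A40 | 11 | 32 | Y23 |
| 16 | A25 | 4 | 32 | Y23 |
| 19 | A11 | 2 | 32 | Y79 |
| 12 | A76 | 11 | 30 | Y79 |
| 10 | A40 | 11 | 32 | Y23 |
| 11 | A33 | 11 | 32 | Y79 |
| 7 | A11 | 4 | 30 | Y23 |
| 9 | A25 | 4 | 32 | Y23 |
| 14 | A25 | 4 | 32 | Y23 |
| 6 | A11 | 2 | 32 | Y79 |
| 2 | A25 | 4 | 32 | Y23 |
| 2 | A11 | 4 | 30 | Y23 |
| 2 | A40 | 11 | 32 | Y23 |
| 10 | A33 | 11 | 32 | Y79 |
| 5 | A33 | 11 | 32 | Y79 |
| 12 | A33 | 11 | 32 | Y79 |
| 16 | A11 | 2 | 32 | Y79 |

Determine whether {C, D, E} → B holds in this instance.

Yes

(C=11, D=32, E=Y23): 3 rows → B = A40, A40, A40 ✓
(C=4, D=32, E=Y23): 4 rows → B = A25, A25, A25, A25 ✓
(C=2, D=32, E=Y79): 3 rows → B = A11, A11, A11 ✓
(C=11, D=30, E=Y79): 1 row → B = A76 ✓
(C=11, D=32, E=Y79): 4 rows → B = A33, A33, A33, A33 ✓
(C=4, D=30, E=Y23): 2 rows → B = A11, A11 ✓
Every {C, D, E} value is associated with a single B value, so {C, D, E} → B holds.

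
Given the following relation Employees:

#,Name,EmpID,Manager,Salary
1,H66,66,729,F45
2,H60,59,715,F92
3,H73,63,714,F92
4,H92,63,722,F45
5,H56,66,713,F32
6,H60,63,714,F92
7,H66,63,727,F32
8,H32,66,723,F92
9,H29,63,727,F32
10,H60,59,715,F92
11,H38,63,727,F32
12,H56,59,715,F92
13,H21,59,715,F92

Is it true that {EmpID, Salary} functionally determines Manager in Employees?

(EmpID=66, Salary=F45): row 1 → Manager = 729 ✓
(EmpID=59, Salary=F92): rows 2, 10, 12, 13 → Manager = 715, 715, 715, 715 ✓
(EmpID=63, Salary=F92): rows 3, 6 → Manager = 714, 714 ✓
(EmpID=63, Salary=F45): row 4 → Manager = 722 ✓
(EmpID=66, Salary=F32): row 5 → Manager = 713 ✓
(EmpID=63, Salary=F32): rows 7, 9, 11 → Manager = 727, 727, 727 ✓
(EmpID=66, Salary=F92): row 8 → Manager = 723 ✓
Every {EmpID, Salary} value is associated with a single Manager value, so {EmpID, Salary} -> Manager holds.

Yes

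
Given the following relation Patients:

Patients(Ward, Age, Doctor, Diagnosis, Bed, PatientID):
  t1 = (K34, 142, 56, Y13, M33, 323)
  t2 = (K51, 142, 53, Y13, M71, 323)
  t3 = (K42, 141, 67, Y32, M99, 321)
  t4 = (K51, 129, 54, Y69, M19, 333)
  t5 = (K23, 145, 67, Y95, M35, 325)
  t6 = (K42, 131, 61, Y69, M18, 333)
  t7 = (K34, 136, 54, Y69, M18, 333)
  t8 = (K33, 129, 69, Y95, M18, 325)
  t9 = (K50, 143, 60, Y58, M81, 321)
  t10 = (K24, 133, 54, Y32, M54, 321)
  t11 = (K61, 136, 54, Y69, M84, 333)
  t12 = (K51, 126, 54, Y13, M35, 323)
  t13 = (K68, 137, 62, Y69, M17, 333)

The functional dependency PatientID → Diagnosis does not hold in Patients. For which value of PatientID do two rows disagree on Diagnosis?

321

PatientID=323: rows 1, 2, 12 → Diagnosis = Y13, Y13, Y13 ✓
PatientID=321: rows 3, 9, 10 → Diagnosis takes values {Y32, Y58} — violation
PatientID=333: rows 4, 6, 7, 11, 13 → Diagnosis = Y69, Y69, Y69, Y69, Y69 ✓
PatientID=325: rows 5, 8 → Diagnosis = Y95, Y95 ✓
The only PatientID value with inconsistent Diagnosis is PatientID=321.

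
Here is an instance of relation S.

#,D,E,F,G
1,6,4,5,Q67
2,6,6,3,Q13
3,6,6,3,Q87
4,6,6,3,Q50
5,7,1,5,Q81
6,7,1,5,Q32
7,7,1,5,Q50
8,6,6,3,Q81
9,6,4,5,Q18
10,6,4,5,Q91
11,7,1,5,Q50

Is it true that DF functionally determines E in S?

(D=6, F=5): rows 1, 9, 10 → E = 4, 4, 4 ✓
(D=6, F=3): rows 2, 3, 4, 8 → E = 6, 6, 6, 6 ✓
(D=7, F=5): rows 5, 6, 7, 11 → E = 1, 1, 1, 1 ✓
Every DF value is associated with a single E value, so DF -> E holds.

Yes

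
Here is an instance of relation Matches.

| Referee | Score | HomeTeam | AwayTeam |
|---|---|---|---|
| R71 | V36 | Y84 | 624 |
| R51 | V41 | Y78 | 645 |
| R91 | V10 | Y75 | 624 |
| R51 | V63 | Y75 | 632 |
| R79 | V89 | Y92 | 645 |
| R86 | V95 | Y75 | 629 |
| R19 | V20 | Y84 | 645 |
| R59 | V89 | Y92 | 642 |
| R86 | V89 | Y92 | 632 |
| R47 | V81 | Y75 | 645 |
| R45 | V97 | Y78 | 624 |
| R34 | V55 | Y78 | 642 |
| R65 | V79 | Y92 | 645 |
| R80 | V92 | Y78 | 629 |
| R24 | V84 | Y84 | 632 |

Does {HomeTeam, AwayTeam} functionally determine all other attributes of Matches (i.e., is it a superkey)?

Two distinct rows share (HomeTeam=Y92, AwayTeam=645), so {HomeTeam, AwayTeam} does not determine every attribute — not a superkey.

No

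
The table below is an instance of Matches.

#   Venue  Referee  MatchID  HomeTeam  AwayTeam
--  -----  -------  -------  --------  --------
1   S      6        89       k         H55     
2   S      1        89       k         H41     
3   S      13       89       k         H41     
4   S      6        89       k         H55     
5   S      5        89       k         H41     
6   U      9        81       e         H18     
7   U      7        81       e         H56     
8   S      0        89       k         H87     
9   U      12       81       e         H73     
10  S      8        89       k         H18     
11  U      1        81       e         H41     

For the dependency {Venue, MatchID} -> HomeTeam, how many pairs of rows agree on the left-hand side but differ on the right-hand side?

(Venue=S, MatchID=89): all 7 rows agree on HomeTeam — 0 pairs.
(Venue=U, MatchID=81): all 4 rows agree on HomeTeam — 0 pairs.

0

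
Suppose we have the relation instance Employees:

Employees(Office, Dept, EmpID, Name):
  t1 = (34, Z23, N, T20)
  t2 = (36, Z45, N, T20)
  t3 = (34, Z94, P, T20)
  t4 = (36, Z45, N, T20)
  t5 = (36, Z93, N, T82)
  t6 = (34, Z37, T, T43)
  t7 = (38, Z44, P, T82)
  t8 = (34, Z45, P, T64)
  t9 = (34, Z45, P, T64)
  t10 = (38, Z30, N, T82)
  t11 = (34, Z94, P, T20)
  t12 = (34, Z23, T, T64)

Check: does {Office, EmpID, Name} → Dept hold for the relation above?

Yes

(Office=34, EmpID=N, Name=T20): row 1 → Dept = Z23 ✓
(Office=36, EmpID=N, Name=T20): rows 2, 4 → Dept = Z45, Z45 ✓
(Office=34, EmpID=P, Name=T20): rows 3, 11 → Dept = Z94, Z94 ✓
(Office=36, EmpID=N, Name=T82): row 5 → Dept = Z93 ✓
(Office=34, EmpID=T, Name=T43): row 6 → Dept = Z37 ✓
(Office=38, EmpID=P, Name=T82): row 7 → Dept = Z44 ✓
(Office=34, EmpID=P, Name=T64): rows 8, 9 → Dept = Z45, Z45 ✓
(Office=38, EmpID=N, Name=T82): row 10 → Dept = Z30 ✓
(Office=34, EmpID=T, Name=T64): row 12 → Dept = Z23 ✓
Every {Office, EmpID, Name} value is associated with a single Dept value, so {Office, EmpID, Name} → Dept holds.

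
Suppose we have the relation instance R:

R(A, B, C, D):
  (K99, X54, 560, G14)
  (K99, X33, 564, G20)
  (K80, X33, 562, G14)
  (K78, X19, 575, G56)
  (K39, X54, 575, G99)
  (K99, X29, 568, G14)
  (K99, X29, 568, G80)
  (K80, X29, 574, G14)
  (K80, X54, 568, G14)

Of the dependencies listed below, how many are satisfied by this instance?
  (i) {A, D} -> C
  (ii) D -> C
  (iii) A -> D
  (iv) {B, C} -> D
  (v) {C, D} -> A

0

(i) {A, D} -> C: (A=K99, D=G14): 2 rows → C takes values {560, 568} — violation; (A=K80, D=G14): 3 rows → C takes values {562, 574, 568} — violation — fails.
(ii) D -> C: D=G14: 5 rows → C takes values {560, 562, 568, 574} — violation — fails.
(iii) A -> D: A=K99: 4 rows → D takes values {G14, G20, G80} — violation — fails.
(iv) {B, C} -> D: (B=X29, C=568): 2 rows → D takes values {G14, G80} — violation — fails.
(v) {C, D} -> A: (C=568, D=G14): 2 rows → A takes values {K99, K80} — violation — fails.
None of the 5 dependencies hold.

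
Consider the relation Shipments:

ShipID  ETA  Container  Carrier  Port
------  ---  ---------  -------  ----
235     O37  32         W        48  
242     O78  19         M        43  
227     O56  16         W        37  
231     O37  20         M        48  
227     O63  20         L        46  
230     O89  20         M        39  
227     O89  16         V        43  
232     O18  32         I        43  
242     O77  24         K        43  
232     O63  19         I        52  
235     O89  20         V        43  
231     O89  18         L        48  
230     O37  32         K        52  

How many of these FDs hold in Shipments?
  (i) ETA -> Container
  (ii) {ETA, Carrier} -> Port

1

(i) ETA -> Container: ETA=O37: 3 rows → Container takes values {32, 20} — violation; ETA=O63: 2 rows → Container takes values {20, 19} — violation; ETA=O89: 4 rows → Container takes values {20, 16, 18} — violation — fails.
(ii) {ETA, Carrier} -> Port: every LHS value maps to a single RHS value — holds.
1 of the 2 dependencies holds.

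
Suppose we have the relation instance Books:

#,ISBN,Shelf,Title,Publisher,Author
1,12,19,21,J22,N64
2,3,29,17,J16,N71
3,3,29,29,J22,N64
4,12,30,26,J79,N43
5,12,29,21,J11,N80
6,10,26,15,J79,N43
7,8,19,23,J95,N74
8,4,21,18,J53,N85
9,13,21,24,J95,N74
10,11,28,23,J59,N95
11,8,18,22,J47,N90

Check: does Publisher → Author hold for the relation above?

Publisher=J22: rows 1, 3 → Author = N64, N64 ✓
Publisher=J16: row 2 → Author = N71 ✓
Publisher=J79: rows 4, 6 → Author = N43, N43 ✓
Publisher=J11: row 5 → Author = N80 ✓
Publisher=J95: rows 7, 9 → Author = N74, N74 ✓
Publisher=J53: row 8 → Author = N85 ✓
Publisher=J59: row 10 → Author = N95 ✓
Publisher=J47: row 11 → Author = N90 ✓
Every Publisher value is associated with a single Author value, so Publisher → Author holds.

Yes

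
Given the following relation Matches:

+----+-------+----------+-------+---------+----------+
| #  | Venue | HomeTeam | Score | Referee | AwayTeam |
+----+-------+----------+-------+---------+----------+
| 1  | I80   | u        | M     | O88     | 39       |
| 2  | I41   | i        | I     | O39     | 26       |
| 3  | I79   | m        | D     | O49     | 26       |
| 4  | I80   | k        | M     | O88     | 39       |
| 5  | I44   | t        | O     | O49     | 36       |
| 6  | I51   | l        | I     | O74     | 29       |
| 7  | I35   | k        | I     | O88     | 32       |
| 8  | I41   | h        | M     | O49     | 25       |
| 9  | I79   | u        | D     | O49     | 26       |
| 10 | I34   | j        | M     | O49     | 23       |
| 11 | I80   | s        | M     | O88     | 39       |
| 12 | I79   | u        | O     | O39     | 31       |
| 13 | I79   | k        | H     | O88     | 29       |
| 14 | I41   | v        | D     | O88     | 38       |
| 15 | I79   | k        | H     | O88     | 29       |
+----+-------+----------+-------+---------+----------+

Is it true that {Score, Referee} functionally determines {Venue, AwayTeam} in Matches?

(Score=M, Referee=O88): rows 1, 4, 11 → {Venue,AwayTeam} = (I80, 39), (I80, 39), (I80, 39) ✓
(Score=I, Referee=O39): row 2 → {Venue,AwayTeam} = (I41, 26) ✓
(Score=D, Referee=O49): rows 3, 9 → {Venue,AwayTeam} = (I79, 26), (I79, 26) ✓
(Score=O, Referee=O49): row 5 → {Venue,AwayTeam} = (I44, 36) ✓
(Score=I, Referee=O74): row 6 → {Venue,AwayTeam} = (I51, 29) ✓
(Score=I, Referee=O88): row 7 → {Venue,AwayTeam} = (I35, 32) ✓
(Score=M, Referee=O49): rows 8, 10 → {Venue,AwayTeam} takes values {(I41, 25), (I34, 23)} — violation
(Score=O, Referee=O39): row 12 → {Venue,AwayTeam} = (I79, 31) ✓
(Score=H, Referee=O88): rows 13, 15 → {Venue,AwayTeam} = (I79, 29), (I79, 29) ✓
(Score=D, Referee=O88): row 14 → {Venue,AwayTeam} = (I41, 38) ✓
Two rows agree on {Score, Referee} but differ on {Venue, AwayTeam}, so {Score, Referee} → {Venue, AwayTeam} does not hold.

No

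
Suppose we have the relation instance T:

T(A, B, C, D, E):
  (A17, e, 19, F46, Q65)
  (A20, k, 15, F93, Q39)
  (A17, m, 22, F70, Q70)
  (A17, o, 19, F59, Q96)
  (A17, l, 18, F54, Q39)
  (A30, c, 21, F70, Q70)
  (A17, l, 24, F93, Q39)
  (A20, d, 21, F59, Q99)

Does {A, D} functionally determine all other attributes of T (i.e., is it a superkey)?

All 8 rows have distinct {A, D} values, so {A, D} → (all attributes) holds and {A, D} is a superkey.

Yes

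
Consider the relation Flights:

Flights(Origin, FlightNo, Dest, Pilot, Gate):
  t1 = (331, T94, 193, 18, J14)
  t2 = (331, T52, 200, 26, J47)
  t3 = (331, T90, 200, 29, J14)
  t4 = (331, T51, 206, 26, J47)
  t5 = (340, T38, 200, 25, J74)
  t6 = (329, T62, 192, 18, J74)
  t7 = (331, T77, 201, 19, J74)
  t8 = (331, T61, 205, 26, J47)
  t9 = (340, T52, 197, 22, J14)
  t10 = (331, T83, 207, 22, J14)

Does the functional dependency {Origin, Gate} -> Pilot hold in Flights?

No

(Origin=331, Gate=J14): rows 1, 3, 10 → Pilot takes values {18, 29, 22} — violation
(Origin=331, Gate=J47): rows 2, 4, 8 → Pilot = 26, 26, 26 ✓
(Origin=340, Gate=J74): row 5 → Pilot = 25 ✓
(Origin=329, Gate=J74): row 6 → Pilot = 18 ✓
(Origin=331, Gate=J74): row 7 → Pilot = 19 ✓
(Origin=340, Gate=J14): row 9 → Pilot = 22 ✓
Two rows agree on {Origin, Gate} but differ on Pilot, so {Origin, Gate} -> Pilot does not hold.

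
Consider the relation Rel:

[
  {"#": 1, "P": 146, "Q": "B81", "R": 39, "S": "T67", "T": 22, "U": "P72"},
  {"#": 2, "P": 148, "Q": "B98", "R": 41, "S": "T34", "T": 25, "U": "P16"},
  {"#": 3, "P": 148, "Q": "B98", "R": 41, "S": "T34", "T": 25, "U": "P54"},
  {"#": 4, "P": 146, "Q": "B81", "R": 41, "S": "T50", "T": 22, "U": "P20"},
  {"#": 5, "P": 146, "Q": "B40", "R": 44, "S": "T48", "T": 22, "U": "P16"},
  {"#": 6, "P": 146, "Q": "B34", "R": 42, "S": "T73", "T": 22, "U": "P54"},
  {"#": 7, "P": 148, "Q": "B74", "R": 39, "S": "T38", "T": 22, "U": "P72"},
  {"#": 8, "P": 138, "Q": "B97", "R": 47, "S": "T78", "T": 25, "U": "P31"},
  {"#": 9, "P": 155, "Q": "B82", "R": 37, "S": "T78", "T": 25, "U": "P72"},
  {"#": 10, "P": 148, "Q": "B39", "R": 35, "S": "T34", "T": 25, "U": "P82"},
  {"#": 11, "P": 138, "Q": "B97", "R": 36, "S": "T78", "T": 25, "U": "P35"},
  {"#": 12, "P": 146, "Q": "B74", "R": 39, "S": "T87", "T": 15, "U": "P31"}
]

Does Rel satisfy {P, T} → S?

No

(P=146, T=22): rows 1, 4, 5, 6 → S takes values {T67, T50, T48, T73} — violation
(P=148, T=25): rows 2, 3, 10 → S = T34, T34, T34 ✓
(P=148, T=22): row 7 → S = T38 ✓
(P=138, T=25): rows 8, 11 → S = T78, T78 ✓
(P=155, T=25): row 9 → S = T78 ✓
(P=146, T=15): row 12 → S = T87 ✓
Two rows agree on {P, T} but differ on S, so {P, T} → S does not hold.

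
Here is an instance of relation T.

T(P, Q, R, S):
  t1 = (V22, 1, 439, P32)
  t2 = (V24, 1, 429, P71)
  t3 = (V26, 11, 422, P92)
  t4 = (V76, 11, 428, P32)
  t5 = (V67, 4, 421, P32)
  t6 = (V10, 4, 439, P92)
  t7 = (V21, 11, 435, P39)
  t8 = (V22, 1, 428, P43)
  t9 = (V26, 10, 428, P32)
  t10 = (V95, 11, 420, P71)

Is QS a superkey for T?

All 10 rows have distinct QS values, so QS → (all attributes) holds and QS is a superkey.

Yes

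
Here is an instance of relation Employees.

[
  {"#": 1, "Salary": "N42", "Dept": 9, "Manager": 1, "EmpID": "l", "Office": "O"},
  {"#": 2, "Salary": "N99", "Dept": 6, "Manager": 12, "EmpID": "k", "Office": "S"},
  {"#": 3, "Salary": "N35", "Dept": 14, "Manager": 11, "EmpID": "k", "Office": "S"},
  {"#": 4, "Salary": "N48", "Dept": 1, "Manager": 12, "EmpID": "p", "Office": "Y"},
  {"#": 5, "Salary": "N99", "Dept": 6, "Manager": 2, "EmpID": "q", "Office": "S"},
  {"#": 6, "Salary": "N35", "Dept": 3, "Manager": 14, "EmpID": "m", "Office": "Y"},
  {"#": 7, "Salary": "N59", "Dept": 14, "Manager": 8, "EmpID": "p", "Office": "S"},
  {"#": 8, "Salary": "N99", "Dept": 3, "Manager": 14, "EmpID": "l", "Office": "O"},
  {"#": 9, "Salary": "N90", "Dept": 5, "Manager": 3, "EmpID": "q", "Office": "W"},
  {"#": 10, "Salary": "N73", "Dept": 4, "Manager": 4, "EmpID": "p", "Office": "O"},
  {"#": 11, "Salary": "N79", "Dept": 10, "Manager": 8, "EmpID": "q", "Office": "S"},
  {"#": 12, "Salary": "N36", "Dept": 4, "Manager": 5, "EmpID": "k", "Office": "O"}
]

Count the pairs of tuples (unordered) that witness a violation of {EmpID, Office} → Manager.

(EmpID=l, Office=O): violating pairs (1,8) — 1 pair.
(EmpID=k, Office=S): violating pairs (2,3) — 1 pair.
(EmpID=q, Office=S): violating pairs (5,11) — 1 pair.

3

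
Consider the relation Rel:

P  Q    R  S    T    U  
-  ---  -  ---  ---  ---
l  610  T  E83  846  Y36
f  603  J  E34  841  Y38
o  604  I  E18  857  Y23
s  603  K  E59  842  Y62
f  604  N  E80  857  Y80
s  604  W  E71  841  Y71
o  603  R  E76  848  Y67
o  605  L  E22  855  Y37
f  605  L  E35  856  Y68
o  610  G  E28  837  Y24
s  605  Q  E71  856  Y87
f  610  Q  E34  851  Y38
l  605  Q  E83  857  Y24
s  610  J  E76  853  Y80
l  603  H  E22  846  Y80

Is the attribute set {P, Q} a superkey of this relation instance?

All 15 rows have distinct {P, Q} values, so {P, Q} → (all attributes) holds and {P, Q} is a superkey.

Yes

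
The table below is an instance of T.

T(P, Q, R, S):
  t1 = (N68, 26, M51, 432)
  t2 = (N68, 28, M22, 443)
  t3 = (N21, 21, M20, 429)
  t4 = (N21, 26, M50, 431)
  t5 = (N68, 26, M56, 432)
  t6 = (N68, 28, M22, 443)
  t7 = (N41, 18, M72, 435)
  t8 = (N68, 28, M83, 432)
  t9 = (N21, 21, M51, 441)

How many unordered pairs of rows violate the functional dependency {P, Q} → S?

(P=N68, Q=26): all 2 rows agree on S — 0 pairs.
(P=N68, Q=28): violating pairs (2,8), (6,8) — 2 pairs.
(P=N21, Q=21): violating pairs (3,9) — 1 pair.

3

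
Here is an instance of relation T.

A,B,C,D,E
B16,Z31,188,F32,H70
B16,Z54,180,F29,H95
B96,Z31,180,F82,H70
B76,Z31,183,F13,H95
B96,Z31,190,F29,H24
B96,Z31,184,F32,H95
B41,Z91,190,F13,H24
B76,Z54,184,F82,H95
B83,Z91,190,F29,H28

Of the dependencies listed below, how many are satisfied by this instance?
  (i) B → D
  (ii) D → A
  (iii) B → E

(i) B → D: B=Z31: 5 rows → D takes values {F32, F82, F13, F29} — violation; B=Z54: 2 rows → D takes values {F29, F82} — violation; B=Z91: 2 rows → D takes values {F13, F29} — violation — fails.
(ii) D → A: D=F32: 2 rows → A takes values {B16, B96} — violation; D=F29: 3 rows → A takes values {B16, B96, B83} — violation; D=F82: 2 rows → A takes values {B96, B76} — violation; D=F13: 2 rows → A takes values {B76, B41} — violation — fails.
(iii) B → E: B=Z31: 5 rows → E takes values {H70, H95, H24} — violation; B=Z91: 2 rows → E takes values {H24, H28} — violation — fails.
None of the 3 dependencies hold.

0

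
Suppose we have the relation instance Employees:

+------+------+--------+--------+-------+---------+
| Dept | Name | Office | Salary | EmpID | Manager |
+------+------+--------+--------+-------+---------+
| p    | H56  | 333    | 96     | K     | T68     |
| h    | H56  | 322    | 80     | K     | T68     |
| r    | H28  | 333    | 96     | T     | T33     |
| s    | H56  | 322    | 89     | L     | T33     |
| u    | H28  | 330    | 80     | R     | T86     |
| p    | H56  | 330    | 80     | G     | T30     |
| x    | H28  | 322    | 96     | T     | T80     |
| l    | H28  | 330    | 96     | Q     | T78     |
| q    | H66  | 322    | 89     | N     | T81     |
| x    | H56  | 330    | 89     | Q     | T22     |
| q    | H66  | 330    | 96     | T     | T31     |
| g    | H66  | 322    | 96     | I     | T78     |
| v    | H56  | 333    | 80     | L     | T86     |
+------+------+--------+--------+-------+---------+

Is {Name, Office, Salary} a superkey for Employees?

All 13 rows have distinct {Name, Office, Salary} values, so {Name, Office, Salary} → (all attributes) holds and {Name, Office, Salary} is a superkey.

Yes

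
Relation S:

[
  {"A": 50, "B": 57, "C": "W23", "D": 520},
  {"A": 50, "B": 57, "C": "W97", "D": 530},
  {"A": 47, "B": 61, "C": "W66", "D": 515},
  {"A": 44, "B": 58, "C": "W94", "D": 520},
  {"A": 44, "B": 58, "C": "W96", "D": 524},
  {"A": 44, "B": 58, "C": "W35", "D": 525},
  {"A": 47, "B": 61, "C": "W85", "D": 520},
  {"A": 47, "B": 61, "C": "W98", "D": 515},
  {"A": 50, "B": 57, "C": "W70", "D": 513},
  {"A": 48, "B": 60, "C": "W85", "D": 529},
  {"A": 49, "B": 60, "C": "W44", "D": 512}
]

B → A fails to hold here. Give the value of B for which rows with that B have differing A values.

60

B=57: 3 rows → A = 50, 50, 50 ✓
B=61: 3 rows → A = 47, 47, 47 ✓
B=58: 3 rows → A = 44, 44, 44 ✓
B=60: 2 rows → A takes values {48, 49} — violation
The only B value with inconsistent A is B=60.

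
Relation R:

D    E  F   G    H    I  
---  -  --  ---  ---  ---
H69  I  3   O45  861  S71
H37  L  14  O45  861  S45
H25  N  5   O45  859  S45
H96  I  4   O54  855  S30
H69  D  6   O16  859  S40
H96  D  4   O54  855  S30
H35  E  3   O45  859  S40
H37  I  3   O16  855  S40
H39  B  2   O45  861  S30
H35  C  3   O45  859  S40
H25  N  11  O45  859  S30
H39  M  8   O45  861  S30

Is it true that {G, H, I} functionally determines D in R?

(G=O45, H=861, I=S71): 1 row → D = H69 ✓
(G=O45, H=861, I=S45): 1 row → D = H37 ✓
(G=O45, H=859, I=S45): 1 row → D = H25 ✓
(G=O54, H=855, I=S30): 2 rows → D = H96, H96 ✓
(G=O16, H=859, I=S40): 1 row → D = H69 ✓
(G=O45, H=859, I=S40): 2 rows → D = H35, H35 ✓
(G=O16, H=855, I=S40): 1 row → D = H37 ✓
(G=O45, H=861, I=S30): 2 rows → D = H39, H39 ✓
(G=O45, H=859, I=S30): 1 row → D = H25 ✓
Every {G, H, I} value is associated with a single D value, so {G, H, I} -> D holds.

Yes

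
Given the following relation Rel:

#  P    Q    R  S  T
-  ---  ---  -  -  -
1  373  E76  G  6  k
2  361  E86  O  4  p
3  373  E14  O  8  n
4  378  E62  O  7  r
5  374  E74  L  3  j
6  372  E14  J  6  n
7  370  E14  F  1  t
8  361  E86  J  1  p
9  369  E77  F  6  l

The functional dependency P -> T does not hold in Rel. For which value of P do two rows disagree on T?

373

P=373: rows 1, 3 → T takes values {k, n} — violation
P=361: rows 2, 8 → T = p, p ✓
P=378: row 4 → T = r ✓
P=374: row 5 → T = j ✓
P=372: row 6 → T = n ✓
P=370: row 7 → T = t ✓
P=369: row 9 → T = l ✓
The only P value with inconsistent T is P=373.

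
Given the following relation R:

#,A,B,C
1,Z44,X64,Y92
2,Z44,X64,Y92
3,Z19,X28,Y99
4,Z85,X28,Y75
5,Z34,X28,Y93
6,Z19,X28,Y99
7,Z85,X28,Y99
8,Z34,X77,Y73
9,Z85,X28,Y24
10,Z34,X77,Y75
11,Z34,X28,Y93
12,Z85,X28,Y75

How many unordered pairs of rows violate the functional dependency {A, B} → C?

(A=Z44, B=X64): all 2 rows agree on C — 0 pairs.
(A=Z19, B=X28): all 2 rows agree on C — 0 pairs.
(A=Z85, B=X28): violating pairs (4,7), (4,9), (7,9), (7,12), (9,12) — 5 pairs.
(A=Z34, B=X28): all 2 rows agree on C — 0 pairs.
(A=Z34, B=X77): violating pairs (8,10) — 1 pair.

6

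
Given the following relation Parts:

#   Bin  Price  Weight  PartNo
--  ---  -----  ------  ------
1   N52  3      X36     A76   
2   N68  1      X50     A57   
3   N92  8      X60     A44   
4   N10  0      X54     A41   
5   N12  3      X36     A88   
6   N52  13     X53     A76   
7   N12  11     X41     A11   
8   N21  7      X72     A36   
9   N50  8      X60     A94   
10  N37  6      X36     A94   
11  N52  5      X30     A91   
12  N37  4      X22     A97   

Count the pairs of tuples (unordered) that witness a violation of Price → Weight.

Price=3: all 2 rows agree on Weight — 0 pairs.
Price=8: all 2 rows agree on Weight — 0 pairs.

0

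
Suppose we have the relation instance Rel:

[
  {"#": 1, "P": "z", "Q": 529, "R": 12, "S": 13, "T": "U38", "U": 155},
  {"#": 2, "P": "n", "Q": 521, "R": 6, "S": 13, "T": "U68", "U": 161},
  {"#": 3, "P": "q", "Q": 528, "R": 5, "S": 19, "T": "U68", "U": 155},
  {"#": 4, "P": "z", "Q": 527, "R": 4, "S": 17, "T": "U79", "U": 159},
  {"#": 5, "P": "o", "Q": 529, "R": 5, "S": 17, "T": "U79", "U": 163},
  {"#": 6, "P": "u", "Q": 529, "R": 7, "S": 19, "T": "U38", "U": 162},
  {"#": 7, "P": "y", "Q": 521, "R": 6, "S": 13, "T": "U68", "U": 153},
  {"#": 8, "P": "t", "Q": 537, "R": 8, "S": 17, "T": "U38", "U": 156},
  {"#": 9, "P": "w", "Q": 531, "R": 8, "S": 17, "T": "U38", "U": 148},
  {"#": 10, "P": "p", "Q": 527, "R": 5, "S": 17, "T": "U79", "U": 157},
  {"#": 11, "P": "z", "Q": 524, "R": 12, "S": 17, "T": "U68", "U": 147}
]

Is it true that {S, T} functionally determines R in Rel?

No

(S=13, T=U38): row 1 → R = 12 ✓
(S=13, T=U68): rows 2, 7 → R = 6, 6 ✓
(S=19, T=U68): row 3 → R = 5 ✓
(S=17, T=U79): rows 4, 5, 10 → R takes values {4, 5} — violation
(S=19, T=U38): row 6 → R = 7 ✓
(S=17, T=U38): rows 8, 9 → R = 8, 8 ✓
(S=17, T=U68): row 11 → R = 12 ✓
Two rows agree on {S, T} but differ on R, so {S, T} -> R does not hold.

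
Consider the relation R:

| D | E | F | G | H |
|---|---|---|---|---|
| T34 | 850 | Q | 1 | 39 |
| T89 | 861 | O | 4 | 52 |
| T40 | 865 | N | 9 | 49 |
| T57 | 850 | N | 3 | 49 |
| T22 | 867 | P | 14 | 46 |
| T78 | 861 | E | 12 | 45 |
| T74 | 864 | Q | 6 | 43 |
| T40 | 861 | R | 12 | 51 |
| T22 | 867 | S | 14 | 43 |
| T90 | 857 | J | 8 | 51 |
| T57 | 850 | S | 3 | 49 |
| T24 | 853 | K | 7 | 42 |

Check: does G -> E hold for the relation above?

G=1: 1 row → E = 850 ✓
G=4: 1 row → E = 861 ✓
G=9: 1 row → E = 865 ✓
G=3: 2 rows → E = 850, 850 ✓
G=14: 2 rows → E = 867, 867 ✓
G=12: 2 rows → E = 861, 861 ✓
G=6: 1 row → E = 864 ✓
G=8: 1 row → E = 857 ✓
G=7: 1 row → E = 853 ✓
Every G value is associated with a single E value, so G -> E holds.

Yes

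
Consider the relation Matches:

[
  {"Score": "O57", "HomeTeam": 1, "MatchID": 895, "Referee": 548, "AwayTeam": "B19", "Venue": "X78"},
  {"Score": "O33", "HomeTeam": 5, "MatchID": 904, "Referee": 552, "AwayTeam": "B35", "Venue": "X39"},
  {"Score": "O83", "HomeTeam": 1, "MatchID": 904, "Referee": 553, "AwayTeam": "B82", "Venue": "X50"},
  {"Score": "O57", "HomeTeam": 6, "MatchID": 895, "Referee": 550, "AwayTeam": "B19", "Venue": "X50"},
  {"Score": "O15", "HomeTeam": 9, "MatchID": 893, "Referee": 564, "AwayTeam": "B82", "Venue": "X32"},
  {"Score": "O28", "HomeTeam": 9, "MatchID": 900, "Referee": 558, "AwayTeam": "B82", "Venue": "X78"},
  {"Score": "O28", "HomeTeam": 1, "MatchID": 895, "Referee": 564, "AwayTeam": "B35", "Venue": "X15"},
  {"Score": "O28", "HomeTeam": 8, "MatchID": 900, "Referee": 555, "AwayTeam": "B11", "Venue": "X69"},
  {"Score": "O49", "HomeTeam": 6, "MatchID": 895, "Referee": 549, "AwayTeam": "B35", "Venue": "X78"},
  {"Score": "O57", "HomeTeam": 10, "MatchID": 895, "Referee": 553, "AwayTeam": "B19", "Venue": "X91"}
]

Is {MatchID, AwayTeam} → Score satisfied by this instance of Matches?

No

(MatchID=895, AwayTeam=B19): 3 rows → Score = O57, O57, O57 ✓
(MatchID=904, AwayTeam=B35): 1 row → Score = O33 ✓
(MatchID=904, AwayTeam=B82): 1 row → Score = O83 ✓
(MatchID=893, AwayTeam=B82): 1 row → Score = O15 ✓
(MatchID=900, AwayTeam=B82): 1 row → Score = O28 ✓
(MatchID=895, AwayTeam=B35): 2 rows → Score takes values {O28, O49} — violation
(MatchID=900, AwayTeam=B11): 1 row → Score = O28 ✓
Two rows agree on {MatchID, AwayTeam} but differ on Score, so {MatchID, AwayTeam} → Score does not hold.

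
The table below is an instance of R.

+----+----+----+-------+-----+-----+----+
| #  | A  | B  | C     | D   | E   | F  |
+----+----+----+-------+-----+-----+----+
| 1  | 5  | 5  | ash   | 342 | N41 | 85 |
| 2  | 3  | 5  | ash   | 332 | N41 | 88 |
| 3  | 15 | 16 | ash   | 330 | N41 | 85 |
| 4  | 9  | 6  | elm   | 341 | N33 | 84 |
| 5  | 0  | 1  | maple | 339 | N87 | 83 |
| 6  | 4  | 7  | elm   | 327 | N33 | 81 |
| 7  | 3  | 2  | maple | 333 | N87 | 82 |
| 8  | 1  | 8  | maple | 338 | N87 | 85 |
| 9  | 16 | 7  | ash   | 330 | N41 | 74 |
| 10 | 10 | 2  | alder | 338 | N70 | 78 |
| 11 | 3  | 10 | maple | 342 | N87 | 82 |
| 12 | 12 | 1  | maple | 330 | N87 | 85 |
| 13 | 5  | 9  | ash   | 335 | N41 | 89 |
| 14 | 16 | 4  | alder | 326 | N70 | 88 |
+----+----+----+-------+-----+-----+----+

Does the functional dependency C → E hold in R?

C=ash: rows 1, 2, 3, 9, 13 → E = N41, N41, N41, N41, N41 ✓
C=elm: rows 4, 6 → E = N33, N33 ✓
C=maple: rows 5, 7, 8, 11, 12 → E = N87, N87, N87, N87, N87 ✓
C=alder: rows 10, 14 → E = N70, N70 ✓
Every C value is associated with a single E value, so C → E holds.

Yes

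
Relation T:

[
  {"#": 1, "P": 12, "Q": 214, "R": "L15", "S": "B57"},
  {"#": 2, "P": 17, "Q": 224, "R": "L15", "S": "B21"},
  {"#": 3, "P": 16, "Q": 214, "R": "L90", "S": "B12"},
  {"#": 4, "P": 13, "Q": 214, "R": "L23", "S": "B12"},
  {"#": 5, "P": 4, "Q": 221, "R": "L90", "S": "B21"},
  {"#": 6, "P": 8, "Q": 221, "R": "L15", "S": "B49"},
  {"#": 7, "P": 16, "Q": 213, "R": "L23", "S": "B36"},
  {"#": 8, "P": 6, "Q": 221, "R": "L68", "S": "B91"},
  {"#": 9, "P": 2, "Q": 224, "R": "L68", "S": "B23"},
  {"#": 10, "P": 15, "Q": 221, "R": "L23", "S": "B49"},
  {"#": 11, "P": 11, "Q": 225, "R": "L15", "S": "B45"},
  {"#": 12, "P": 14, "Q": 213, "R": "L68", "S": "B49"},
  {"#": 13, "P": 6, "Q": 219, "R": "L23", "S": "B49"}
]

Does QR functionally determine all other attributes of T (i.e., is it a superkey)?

Yes

All 13 rows have distinct QR values, so QR → (all attributes) holds and QR is a superkey.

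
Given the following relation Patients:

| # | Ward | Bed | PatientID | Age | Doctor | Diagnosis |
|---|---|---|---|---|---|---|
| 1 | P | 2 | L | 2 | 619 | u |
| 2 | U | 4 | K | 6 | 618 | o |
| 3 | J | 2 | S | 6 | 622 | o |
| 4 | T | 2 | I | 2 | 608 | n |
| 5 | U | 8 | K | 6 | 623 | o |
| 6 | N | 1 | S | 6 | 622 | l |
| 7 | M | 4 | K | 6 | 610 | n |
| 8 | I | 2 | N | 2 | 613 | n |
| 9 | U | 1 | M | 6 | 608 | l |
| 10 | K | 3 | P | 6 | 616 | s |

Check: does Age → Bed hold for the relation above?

No

Age=2: rows 1, 4, 8 → Bed = 2, 2, 2 ✓
Age=6: rows 2, 3, 5, 6, 7, 9, 10 → Bed takes values {4, 2, 8, 1, 3} — violation
Two rows agree on Age but differ on Bed, so Age → Bed does not hold.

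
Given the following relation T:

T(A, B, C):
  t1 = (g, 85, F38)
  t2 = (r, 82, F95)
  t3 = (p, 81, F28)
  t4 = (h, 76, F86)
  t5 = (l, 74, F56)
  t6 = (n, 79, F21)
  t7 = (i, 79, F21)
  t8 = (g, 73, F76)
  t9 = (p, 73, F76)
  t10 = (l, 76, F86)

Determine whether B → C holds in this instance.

Yes

B=85: row 1 → C = F38 ✓
B=82: row 2 → C = F95 ✓
B=81: row 3 → C = F28 ✓
B=76: rows 4, 10 → C = F86, F86 ✓
B=74: row 5 → C = F56 ✓
B=79: rows 6, 7 → C = F21, F21 ✓
B=73: rows 8, 9 → C = F76, F76 ✓
Every B value is associated with a single C value, so B → C holds.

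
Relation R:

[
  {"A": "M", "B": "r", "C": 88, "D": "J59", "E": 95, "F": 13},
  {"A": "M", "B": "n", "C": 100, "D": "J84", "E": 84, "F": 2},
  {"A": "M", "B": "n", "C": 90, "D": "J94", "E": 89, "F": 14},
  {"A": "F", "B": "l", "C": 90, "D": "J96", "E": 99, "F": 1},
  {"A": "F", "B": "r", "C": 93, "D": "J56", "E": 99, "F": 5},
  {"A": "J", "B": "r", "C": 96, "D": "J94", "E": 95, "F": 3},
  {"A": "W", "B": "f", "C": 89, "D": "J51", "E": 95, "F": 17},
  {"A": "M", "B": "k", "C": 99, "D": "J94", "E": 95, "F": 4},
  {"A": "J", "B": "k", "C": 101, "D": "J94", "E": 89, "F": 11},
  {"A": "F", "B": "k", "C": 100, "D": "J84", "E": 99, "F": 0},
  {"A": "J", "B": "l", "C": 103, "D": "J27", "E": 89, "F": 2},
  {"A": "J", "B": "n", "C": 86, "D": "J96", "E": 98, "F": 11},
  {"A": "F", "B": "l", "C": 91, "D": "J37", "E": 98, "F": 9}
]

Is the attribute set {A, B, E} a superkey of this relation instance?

All 13 rows have distinct {A, B, E} values, so {A, B, E} → (all attributes) holds and {A, B, E} is a superkey.

Yes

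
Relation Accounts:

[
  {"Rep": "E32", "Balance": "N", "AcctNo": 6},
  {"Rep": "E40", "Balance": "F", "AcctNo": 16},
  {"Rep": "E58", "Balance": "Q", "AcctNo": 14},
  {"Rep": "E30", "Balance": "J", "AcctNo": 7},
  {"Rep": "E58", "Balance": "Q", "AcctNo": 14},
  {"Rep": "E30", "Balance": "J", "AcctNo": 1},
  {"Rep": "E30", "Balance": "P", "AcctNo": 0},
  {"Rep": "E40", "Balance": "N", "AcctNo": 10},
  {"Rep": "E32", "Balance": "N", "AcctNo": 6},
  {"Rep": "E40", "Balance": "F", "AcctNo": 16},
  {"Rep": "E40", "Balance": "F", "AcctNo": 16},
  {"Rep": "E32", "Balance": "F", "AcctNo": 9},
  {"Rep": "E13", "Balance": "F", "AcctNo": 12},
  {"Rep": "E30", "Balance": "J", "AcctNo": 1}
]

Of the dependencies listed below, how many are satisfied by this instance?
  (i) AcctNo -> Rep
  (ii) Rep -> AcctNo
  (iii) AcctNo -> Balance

(i) AcctNo -> Rep: every LHS value maps to a single RHS value — holds.
(ii) Rep -> AcctNo: Rep=E32: 3 rows → AcctNo takes values {6, 9} — violation; Rep=E40: 4 rows → AcctNo takes values {16, 10} — violation; Rep=E30: 4 rows → AcctNo takes values {7, 1, 0} — violation — fails.
(iii) AcctNo -> Balance: every LHS value maps to a single RHS value — holds.
2 of the 3 dependencies hold.

2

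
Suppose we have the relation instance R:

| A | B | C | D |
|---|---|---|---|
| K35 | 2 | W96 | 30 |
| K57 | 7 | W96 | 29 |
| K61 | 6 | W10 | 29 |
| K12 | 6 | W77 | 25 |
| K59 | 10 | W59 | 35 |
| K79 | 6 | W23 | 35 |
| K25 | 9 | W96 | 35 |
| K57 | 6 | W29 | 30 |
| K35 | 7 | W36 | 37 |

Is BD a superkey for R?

Yes

All 9 rows have distinct BD values, so BD → (all attributes) holds and BD is a superkey.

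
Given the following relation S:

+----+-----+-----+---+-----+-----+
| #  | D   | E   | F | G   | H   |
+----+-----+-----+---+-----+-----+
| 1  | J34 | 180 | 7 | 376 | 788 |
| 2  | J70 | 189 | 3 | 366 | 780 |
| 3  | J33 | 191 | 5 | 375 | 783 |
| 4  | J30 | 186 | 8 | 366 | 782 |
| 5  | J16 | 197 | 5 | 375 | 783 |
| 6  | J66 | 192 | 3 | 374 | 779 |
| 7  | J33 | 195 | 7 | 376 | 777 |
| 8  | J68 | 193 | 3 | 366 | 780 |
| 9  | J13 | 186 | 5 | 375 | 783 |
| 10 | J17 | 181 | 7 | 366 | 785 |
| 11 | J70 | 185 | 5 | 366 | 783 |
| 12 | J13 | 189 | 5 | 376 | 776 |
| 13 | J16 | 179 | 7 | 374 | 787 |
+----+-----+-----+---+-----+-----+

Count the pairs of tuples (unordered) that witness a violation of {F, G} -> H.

1

(F=7, G=376): violating pairs (1,7) — 1 pair.
(F=3, G=366): all 2 rows agree on H — 0 pairs.
(F=5, G=375): all 3 rows agree on H — 0 pairs.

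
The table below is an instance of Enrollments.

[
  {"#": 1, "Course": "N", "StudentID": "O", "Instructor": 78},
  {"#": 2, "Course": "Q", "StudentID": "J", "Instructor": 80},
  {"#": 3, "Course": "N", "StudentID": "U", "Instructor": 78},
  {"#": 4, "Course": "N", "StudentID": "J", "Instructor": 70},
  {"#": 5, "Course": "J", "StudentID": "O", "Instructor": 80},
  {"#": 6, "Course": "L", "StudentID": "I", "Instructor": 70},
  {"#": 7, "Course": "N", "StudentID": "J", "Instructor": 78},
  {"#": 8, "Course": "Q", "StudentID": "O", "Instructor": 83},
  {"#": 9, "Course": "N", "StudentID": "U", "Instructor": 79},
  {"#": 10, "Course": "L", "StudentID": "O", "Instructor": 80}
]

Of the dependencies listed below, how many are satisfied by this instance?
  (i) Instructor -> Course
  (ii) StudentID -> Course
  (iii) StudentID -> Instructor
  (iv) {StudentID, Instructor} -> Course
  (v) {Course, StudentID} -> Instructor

(i) Instructor -> Course: Instructor=80: rows 2, 5, 10 → Course takes values {Q, J, L} — violation; Instructor=70: rows 4, 6 → Course takes values {N, L} — violation — fails.
(ii) StudentID -> Course: StudentID=O: rows 1, 5, 8, 10 → Course takes values {N, J, Q, L} — violation; StudentID=J: rows 2, 4, 7 → Course takes values {Q, N} — violation — fails.
(iii) StudentID -> Instructor: StudentID=O: rows 1, 5, 8, 10 → Instructor takes values {78, 80, 83} — violation; StudentID=J: rows 2, 4, 7 → Instructor takes values {80, 70, 78} — violation; StudentID=U: rows 3, 9 → Instructor takes values {78, 79} — violation — fails.
(iv) {StudentID, Instructor} -> Course: (StudentID=O, Instructor=80): rows 5, 10 → Course takes values {J, L} — violation — fails.
(v) {Course, StudentID} -> Instructor: (Course=N, StudentID=U): rows 3, 9 → Instructor takes values {78, 79} — violation; (Course=N, StudentID=J): rows 4, 7 → Instructor takes values {70, 78} — violation — fails.
None of the 5 dependencies hold.

0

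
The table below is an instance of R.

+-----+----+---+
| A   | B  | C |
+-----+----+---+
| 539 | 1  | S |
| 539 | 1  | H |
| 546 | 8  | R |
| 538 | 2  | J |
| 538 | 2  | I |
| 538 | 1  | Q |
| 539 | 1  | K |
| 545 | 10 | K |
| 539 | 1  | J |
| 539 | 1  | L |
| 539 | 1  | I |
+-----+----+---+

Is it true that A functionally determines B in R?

No

A=539: 6 rows → B = 1, 1, 1, 1, 1, 1 ✓
A=546: 1 row → B = 8 ✓
A=538: 3 rows → B takes values {2, 1} — violation
A=545: 1 row → B = 10 ✓
Two rows agree on A but differ on B, so A -> B does not hold.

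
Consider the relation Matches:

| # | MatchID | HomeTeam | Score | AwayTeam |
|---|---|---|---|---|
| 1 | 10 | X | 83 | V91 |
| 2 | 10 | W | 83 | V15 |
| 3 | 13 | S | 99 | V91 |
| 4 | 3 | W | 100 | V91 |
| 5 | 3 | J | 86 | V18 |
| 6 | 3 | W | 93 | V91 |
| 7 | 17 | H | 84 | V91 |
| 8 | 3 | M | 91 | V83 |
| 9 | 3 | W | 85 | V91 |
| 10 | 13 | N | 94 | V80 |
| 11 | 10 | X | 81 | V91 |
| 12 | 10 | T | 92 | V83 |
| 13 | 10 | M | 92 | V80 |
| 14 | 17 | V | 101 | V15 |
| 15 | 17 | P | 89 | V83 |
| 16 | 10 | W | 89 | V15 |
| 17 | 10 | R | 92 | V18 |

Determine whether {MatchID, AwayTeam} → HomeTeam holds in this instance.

Yes

(MatchID=10, AwayTeam=V91): rows 1, 11 → HomeTeam = X, X ✓
(MatchID=10, AwayTeam=V15): rows 2, 16 → HomeTeam = W, W ✓
(MatchID=13, AwayTeam=V91): row 3 → HomeTeam = S ✓
(MatchID=3, AwayTeam=V91): rows 4, 6, 9 → HomeTeam = W, W, W ✓
(MatchID=3, AwayTeam=V18): row 5 → HomeTeam = J ✓
(MatchID=17, AwayTeam=V91): row 7 → HomeTeam = H ✓
(MatchID=3, AwayTeam=V83): row 8 → HomeTeam = M ✓
(MatchID=13, AwayTeam=V80): row 10 → HomeTeam = N ✓
(MatchID=10, AwayTeam=V83): row 12 → HomeTeam = T ✓
(MatchID=10, AwayTeam=V80): row 13 → HomeTeam = M ✓
(MatchID=17, AwayTeam=V15): row 14 → HomeTeam = V ✓
(MatchID=17, AwayTeam=V83): row 15 → HomeTeam = P ✓
(MatchID=10, AwayTeam=V18): row 17 → HomeTeam = R ✓
Every {MatchID, AwayTeam} value is associated with a single HomeTeam value, so {MatchID, AwayTeam} → HomeTeam holds.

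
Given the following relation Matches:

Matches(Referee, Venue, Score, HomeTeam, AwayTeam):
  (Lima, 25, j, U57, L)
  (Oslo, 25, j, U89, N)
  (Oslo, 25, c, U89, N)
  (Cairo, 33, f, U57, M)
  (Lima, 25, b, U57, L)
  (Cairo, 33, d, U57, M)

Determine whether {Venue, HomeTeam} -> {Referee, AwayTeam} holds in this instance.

(Venue=25, HomeTeam=U57): 2 rows → {Referee,AwayTeam} = (Lima, L), (Lima, L) ✓
(Venue=25, HomeTeam=U89): 2 rows → {Referee,AwayTeam} = (Oslo, N), (Oslo, N) ✓
(Venue=33, HomeTeam=U57): 2 rows → {Referee,AwayTeam} = (Cairo, M), (Cairo, M) ✓
Every {Venue, HomeTeam} value is associated with a single {Referee, AwayTeam} value, so {Venue, HomeTeam} -> {Referee, AwayTeam} holds.

Yes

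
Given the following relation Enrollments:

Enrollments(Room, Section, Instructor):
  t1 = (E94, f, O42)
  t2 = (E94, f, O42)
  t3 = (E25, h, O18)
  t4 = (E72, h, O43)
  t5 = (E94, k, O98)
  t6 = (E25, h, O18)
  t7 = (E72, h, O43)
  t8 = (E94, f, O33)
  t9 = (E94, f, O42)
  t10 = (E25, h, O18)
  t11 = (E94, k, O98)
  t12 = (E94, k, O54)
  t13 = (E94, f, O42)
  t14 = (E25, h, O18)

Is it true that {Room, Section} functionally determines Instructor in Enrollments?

No

(Room=E94, Section=f): rows 1, 2, 8, 9, 13 → Instructor takes values {O42, O33} — violation
(Room=E25, Section=h): rows 3, 6, 10, 14 → Instructor = O18, O18, O18, O18 ✓
(Room=E72, Section=h): rows 4, 7 → Instructor = O43, O43 ✓
(Room=E94, Section=k): rows 5, 11, 12 → Instructor takes values {O98, O54} — violation
Two rows agree on {Room, Section} but differ on Instructor, so {Room, Section} -> Instructor does not hold.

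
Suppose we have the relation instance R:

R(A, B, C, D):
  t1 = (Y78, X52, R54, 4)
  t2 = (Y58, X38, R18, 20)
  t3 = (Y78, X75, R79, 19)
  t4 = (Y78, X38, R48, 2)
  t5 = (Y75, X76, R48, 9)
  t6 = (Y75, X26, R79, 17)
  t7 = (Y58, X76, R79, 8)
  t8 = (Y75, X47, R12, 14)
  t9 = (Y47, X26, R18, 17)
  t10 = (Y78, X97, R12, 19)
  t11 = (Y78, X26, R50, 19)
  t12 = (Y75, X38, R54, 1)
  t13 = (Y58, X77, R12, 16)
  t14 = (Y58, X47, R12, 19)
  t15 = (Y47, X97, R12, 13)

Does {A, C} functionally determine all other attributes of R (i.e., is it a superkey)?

No

Rows 13 and 14 have the same {A, C} value (A=Y58, C=R12) but are distinct tuples, so {A, C} does not determine every attribute — not a superkey.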